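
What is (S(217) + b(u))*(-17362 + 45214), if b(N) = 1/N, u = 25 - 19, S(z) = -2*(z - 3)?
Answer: -11916014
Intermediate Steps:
S(z) = 6 - 2*z (S(z) = -2*(-3 + z) = 6 - 2*z)
u = 6
(S(217) + b(u))*(-17362 + 45214) = ((6 - 2*217) + 1/6)*(-17362 + 45214) = ((6 - 434) + 1/6)*27852 = (-428 + 1/6)*27852 = -2567/6*27852 = -11916014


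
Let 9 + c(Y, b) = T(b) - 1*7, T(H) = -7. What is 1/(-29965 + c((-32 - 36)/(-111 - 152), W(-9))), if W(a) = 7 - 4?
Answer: -1/29988 ≈ -3.3347e-5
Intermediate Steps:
W(a) = 3
c(Y, b) = -23 (c(Y, b) = -9 + (-7 - 1*7) = -9 + (-7 - 7) = -9 - 14 = -23)
1/(-29965 + c((-32 - 36)/(-111 - 152), W(-9))) = 1/(-29965 - 23) = 1/(-29988) = -1/29988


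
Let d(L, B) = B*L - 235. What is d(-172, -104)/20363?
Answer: 17653/20363 ≈ 0.86692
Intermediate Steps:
d(L, B) = -235 + B*L
d(-172, -104)/20363 = (-235 - 104*(-172))/20363 = (-235 + 17888)*(1/20363) = 17653*(1/20363) = 17653/20363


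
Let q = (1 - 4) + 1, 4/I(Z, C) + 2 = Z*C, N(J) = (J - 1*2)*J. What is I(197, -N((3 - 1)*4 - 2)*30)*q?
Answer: 4/70921 ≈ 5.6401e-5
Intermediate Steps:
N(J) = J*(-2 + J) (N(J) = (J - 2)*J = (-2 + J)*J = J*(-2 + J))
I(Z, C) = 4/(-2 + C*Z) (I(Z, C) = 4/(-2 + Z*C) = 4/(-2 + C*Z))
q = -2 (q = -3 + 1 = -2)
I(197, -N((3 - 1)*4 - 2)*30)*q = (4/(-2 - ((3 - 1)*4 - 2)*(-2 + ((3 - 1)*4 - 2))*30*197))*(-2) = (4/(-2 - (2*4 - 2)*(-2 + (2*4 - 2))*30*197))*(-2) = (4/(-2 - (8 - 2)*(-2 + (8 - 2))*30*197))*(-2) = (4/(-2 - 6*(-2 + 6)*30*197))*(-2) = (4/(-2 - 6*4*30*197))*(-2) = (4/(-2 - 24*30*197))*(-2) = (4/(-2 - 1*720*197))*(-2) = (4/(-2 - 720*197))*(-2) = (4/(-2 - 141840))*(-2) = (4/(-141842))*(-2) = (4*(-1/141842))*(-2) = -2/70921*(-2) = 4/70921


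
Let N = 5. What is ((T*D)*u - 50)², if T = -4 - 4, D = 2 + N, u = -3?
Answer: 13924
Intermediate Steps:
D = 7 (D = 2 + 5 = 7)
T = -8
((T*D)*u - 50)² = (-8*7*(-3) - 50)² = (-56*(-3) - 50)² = (168 - 50)² = 118² = 13924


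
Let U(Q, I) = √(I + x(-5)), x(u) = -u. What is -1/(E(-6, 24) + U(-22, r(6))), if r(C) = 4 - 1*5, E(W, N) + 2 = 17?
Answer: -1/17 ≈ -0.058824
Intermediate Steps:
E(W, N) = 15 (E(W, N) = -2 + 17 = 15)
r(C) = -1 (r(C) = 4 - 5 = -1)
U(Q, I) = √(5 + I) (U(Q, I) = √(I - 1*(-5)) = √(I + 5) = √(5 + I))
-1/(E(-6, 24) + U(-22, r(6))) = -1/(15 + √(5 - 1)) = -1/(15 + √4) = -1/(15 + 2) = -1/17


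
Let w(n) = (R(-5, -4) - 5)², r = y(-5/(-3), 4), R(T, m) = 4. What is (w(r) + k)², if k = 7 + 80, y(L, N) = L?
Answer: 7744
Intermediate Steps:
r = 5/3 (r = -5/(-3) = -5*(-⅓) = 5/3 ≈ 1.6667)
w(n) = 1 (w(n) = (4 - 5)² = (-1)² = 1)
k = 87
(w(r) + k)² = (1 + 87)² = 88² = 7744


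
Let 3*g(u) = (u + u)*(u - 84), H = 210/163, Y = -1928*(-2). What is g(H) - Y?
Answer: -104337544/26569 ≈ -3927.0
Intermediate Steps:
Y = 3856
H = 210/163 (H = 210*(1/163) = 210/163 ≈ 1.2883)
g(u) = 2*u*(-84 + u)/3 (g(u) = ((u + u)*(u - 84))/3 = ((2*u)*(-84 + u))/3 = (2*u*(-84 + u))/3 = 2*u*(-84 + u)/3)
g(H) - Y = (⅔)*(210/163)*(-84 + 210/163) - 1*3856 = (⅔)*(210/163)*(-13482/163) - 3856 = -1887480/26569 - 3856 = -104337544/26569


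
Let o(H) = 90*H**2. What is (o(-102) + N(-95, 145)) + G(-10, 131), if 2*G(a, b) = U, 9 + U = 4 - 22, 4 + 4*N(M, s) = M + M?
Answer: 936298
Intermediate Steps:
N(M, s) = -1 + M/2 (N(M, s) = -1 + (M + M)/4 = -1 + (2*M)/4 = -1 + M/2)
U = -27 (U = -9 + (4 - 22) = -9 - 18 = -27)
G(a, b) = -27/2 (G(a, b) = (1/2)*(-27) = -27/2)
(o(-102) + N(-95, 145)) + G(-10, 131) = (90*(-102)**2 + (-1 + (1/2)*(-95))) - 27/2 = (90*10404 + (-1 - 95/2)) - 27/2 = (936360 - 97/2) - 27/2 = 1872623/2 - 27/2 = 936298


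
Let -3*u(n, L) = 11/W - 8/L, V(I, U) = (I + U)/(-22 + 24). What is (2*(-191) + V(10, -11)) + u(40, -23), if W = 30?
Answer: -396134/1035 ≈ -382.74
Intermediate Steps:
V(I, U) = I/2 + U/2 (V(I, U) = (I + U)/2 = (I + U)*(½) = I/2 + U/2)
u(n, L) = -11/90 + 8/(3*L) (u(n, L) = -(11/30 - 8/L)/3 = -11/90 + 8/(3*L))
(2*(-191) + V(10, -11)) + u(40, -23) = (2*(-191) + ((½)*10 + (½)*(-11))) + (1/90)*(240 - 11*(-23))/(-23) = (-382 + (5 - 11/2)) + (1/90)*(-1/23)*(240 + 253) = (-382 - ½) + (1/90)*(-1/23)*493 = -765/2 - 493/2070 = -396134/1035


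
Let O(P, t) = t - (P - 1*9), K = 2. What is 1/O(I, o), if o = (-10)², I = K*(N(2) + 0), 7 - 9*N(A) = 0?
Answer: 9/967 ≈ 0.0093071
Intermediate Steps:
N(A) = 7/9 (N(A) = 7/9 - ⅑*0 = 7/9 + 0 = 7/9)
I = 14/9 (I = 2*(7/9 + 0) = 2*(7/9) = 14/9 ≈ 1.5556)
o = 100
O(P, t) = 9 + t - P (O(P, t) = t - (P - 9) = t - (-9 + P) = t + (9 - P) = 9 + t - P)
1/O(I, o) = 1/(9 + 100 - 1*14/9) = 1/(9 + 100 - 14/9) = 1/(967/9) = 9/967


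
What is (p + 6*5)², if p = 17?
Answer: 2209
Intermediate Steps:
(p + 6*5)² = (17 + 6*5)² = (17 + 30)² = 47² = 2209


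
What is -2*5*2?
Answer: -20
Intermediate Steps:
-2*5*2 = -10*2 = -20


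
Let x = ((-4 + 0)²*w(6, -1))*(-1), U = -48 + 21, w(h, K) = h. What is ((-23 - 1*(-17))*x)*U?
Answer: -15552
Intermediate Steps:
U = -27
x = -96 (x = ((-4 + 0)²*6)*(-1) = ((-4)²*6)*(-1) = (16*6)*(-1) = 96*(-1) = -96)
((-23 - 1*(-17))*x)*U = ((-23 - 1*(-17))*(-96))*(-27) = ((-23 + 17)*(-96))*(-27) = -6*(-96)*(-27) = 576*(-27) = -15552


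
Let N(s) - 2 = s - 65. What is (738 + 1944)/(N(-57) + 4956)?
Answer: 447/806 ≈ 0.55459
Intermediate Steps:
N(s) = -63 + s (N(s) = 2 + (s - 65) = 2 + (-65 + s) = -63 + s)
(738 + 1944)/(N(-57) + 4956) = (738 + 1944)/((-63 - 57) + 4956) = 2682/(-120 + 4956) = 2682/4836 = 2682*(1/4836) = 447/806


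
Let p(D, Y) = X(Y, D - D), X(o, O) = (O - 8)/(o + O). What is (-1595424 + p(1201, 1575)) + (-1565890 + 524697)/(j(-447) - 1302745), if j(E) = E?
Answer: -3274649845164161/2052527400 ≈ -1.5954e+6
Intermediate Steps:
X(o, O) = (-8 + O)/(O + o)
p(D, Y) = -8/Y (p(D, Y) = (-8 + (D - D))/((D - D) + Y) = (-8 + 0)/(0 + Y) = -8/Y)
(-1595424 + p(1201, 1575)) + (-1565890 + 524697)/(j(-447) - 1302745) = (-1595424 - 8/1575) + (-1565890 + 524697)/(-447 - 1302745) = (-1595424 - 8*1/1575) - 1041193/(-1303192) = (-1595424 - 8/1575) - 1041193*(-1/1303192) = -2512792808/1575 + 1041193/1303192 = -3274649845164161/2052527400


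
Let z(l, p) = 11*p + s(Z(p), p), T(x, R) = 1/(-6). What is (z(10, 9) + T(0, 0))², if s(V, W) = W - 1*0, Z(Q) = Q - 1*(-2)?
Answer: 418609/36 ≈ 11628.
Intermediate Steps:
Z(Q) = 2 + Q (Z(Q) = Q + 2 = 2 + Q)
T(x, R) = -⅙
s(V, W) = W (s(V, W) = W + 0 = W)
z(l, p) = 12*p (z(l, p) = 11*p + p = 12*p)
(z(10, 9) + T(0, 0))² = (12*9 - ⅙)² = (108 - ⅙)² = (647/6)² = 418609/36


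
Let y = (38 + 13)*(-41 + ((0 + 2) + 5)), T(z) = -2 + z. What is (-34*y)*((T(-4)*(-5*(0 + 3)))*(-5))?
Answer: -26530200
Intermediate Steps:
y = -1734 (y = 51*(-41 + (2 + 5)) = 51*(-41 + 7) = 51*(-34) = -1734)
(-34*y)*((T(-4)*(-5*(0 + 3)))*(-5)) = (-34*(-1734))*(((-2 - 4)*(-5*(0 + 3)))*(-5)) = 58956*(-(-30)*3*(-5)) = 58956*(-6*(-15)*(-5)) = 58956*(90*(-5)) = 58956*(-450) = -26530200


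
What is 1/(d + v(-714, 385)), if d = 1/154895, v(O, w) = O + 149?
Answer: -154895/87515674 ≈ -0.0017699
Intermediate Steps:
v(O, w) = 149 + O
d = 1/154895 ≈ 6.4560e-6
1/(d + v(-714, 385)) = 1/(1/154895 + (149 - 714)) = 1/(1/154895 - 565) = 1/(-87515674/154895) = -154895/87515674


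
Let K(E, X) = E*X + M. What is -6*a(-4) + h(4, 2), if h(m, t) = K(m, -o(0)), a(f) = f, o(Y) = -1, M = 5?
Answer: 33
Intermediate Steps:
K(E, X) = 5 + E*X (K(E, X) = E*X + 5 = 5 + E*X)
h(m, t) = 5 + m (h(m, t) = 5 + m*(-1*(-1)) = 5 + m*1 = 5 + m)
-6*a(-4) + h(4, 2) = -6*(-4) + (5 + 4) = 24 + 9 = 33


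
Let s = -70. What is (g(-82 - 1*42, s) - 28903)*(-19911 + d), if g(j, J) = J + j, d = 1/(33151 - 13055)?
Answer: 11642624946135/20096 ≈ 5.7935e+8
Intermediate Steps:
d = 1/20096 ≈ 4.9761e-5
(g(-82 - 1*42, s) - 28903)*(-19911 + d) = ((-70 + (-82 - 1*42)) - 28903)*(-19911 + 1/20096) = ((-70 + (-82 - 42)) - 28903)*(-400131455/20096) = ((-70 - 124) - 28903)*(-400131455/20096) = (-194 - 28903)*(-400131455/20096) = -29097*(-400131455/20096) = 11642624946135/20096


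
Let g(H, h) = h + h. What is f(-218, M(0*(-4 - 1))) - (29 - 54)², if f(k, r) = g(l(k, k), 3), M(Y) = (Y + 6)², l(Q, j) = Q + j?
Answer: -619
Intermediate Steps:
g(H, h) = 2*h
M(Y) = (6 + Y)²
f(k, r) = 6 (f(k, r) = 2*3 = 6)
f(-218, M(0*(-4 - 1))) - (29 - 54)² = 6 - (29 - 54)² = 6 - 1*(-25)² = 6 - 1*625 = 6 - 625 = -619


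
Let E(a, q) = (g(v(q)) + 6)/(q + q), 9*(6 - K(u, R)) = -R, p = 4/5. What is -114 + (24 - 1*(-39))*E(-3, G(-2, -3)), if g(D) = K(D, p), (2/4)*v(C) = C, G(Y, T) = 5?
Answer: -946/25 ≈ -37.840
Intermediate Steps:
v(C) = 2*C
p = 4/5 (p = 4*(1/5) = 4/5 ≈ 0.80000)
K(u, R) = 6 + R/9 (K(u, R) = 6 - (-1)*R/9 = 6 + R/9)
g(D) = 274/45 (g(D) = 6 + (1/9)*(4/5) = 6 + 4/45 = 274/45)
E(a, q) = 272/(45*q) (E(a, q) = (274/45 + 6)/(q + q) = 544/(45*((2*q))) = 544*(1/(2*q))/45 = 272/(45*q))
-114 + (24 - 1*(-39))*E(-3, G(-2, -3)) = -114 + (24 - 1*(-39))*((272/45)/5) = -114 + (24 + 39)*((272/45)*(1/5)) = -114 + 63*(272/225) = -114 + 1904/25 = -946/25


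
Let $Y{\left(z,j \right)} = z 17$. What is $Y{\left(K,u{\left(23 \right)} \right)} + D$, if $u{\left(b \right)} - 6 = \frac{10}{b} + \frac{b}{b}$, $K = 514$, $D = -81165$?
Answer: $-72427$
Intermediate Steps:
$u{\left(b \right)} = 7 + \frac{10}{b}$ ($u{\left(b \right)} = 6 + \left(\frac{10}{b} + \frac{b}{b}\right) = 6 + \left(\frac{10}{b} + 1\right) = 6 + \left(1 + \frac{10}{b}\right) = 7 + \frac{10}{b}$)
$Y{\left(z,j \right)} = 17 z$
$Y{\left(K,u{\left(23 \right)} \right)} + D = 17 \cdot 514 - 81165 = 8738 - 81165 = -72427$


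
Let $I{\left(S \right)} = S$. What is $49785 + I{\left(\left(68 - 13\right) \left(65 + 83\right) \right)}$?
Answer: $57925$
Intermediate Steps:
$49785 + I{\left(\left(68 - 13\right) \left(65 + 83\right) \right)} = 49785 + \left(68 - 13\right) \left(65 + 83\right) = 49785 + 55 \cdot 148 = 49785 + 8140 = 57925$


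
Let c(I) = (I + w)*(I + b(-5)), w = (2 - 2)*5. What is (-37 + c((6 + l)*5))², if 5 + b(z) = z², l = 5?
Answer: 16711744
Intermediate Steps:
b(z) = -5 + z²
w = 0 (w = 0*5 = 0)
c(I) = I*(20 + I) (c(I) = (I + 0)*(I + (-5 + (-5)²)) = I*(I + (-5 + 25)) = I*(I + 20) = I*(20 + I))
(-37 + c((6 + l)*5))² = (-37 + ((6 + 5)*5)*(20 + (6 + 5)*5))² = (-37 + (11*5)*(20 + 11*5))² = (-37 + 55*(20 + 55))² = (-37 + 55*75)² = (-37 + 4125)² = 4088² = 16711744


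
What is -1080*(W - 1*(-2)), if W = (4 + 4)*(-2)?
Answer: 15120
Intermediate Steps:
W = -16 (W = 8*(-2) = -16)
-1080*(W - 1*(-2)) = -1080*(-16 - 1*(-2)) = -1080*(-16 + 2) = -1080*(-14) = -216*(-70) = 15120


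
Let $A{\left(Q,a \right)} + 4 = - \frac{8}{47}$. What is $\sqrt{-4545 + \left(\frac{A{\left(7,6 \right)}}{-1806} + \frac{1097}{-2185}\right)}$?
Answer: $\frac{28 i \sqrt{1017521500266195}}{13247655} \approx 67.42 i$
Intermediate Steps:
$A{\left(Q,a \right)} = - \frac{196}{47}$ ($A{\left(Q,a \right)} = -4 - \frac{8}{47} = - \frac{196}{47}$)
$\sqrt{-4545 + \left(\frac{A{\left(7,6 \right)}}{-1806} + \frac{1097}{-2185}\right)} = \sqrt{-4545 + \left(- \frac{196}{47 \left(-1806\right)} + \frac{1097}{-2185}\right)} = \sqrt{-4545 + \left(\left(- \frac{196}{47}\right) \left(- \frac{1}{1806}\right) + 1097 \left(- \frac{1}{2185}\right)\right)} = \sqrt{-4545 + \left(\frac{14}{6063} - \frac{1097}{2185}\right)} = \sqrt{-4545 - \frac{6620521}{13247655}} = \sqrt{- \frac{60217212496}{13247655}} = \frac{28 i \sqrt{1017521500266195}}{13247655}$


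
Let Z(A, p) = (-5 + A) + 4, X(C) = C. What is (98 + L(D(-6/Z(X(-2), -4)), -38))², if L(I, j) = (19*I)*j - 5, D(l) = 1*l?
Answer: 1825201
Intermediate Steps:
Z(A, p) = -1 + A
D(l) = l
L(I, j) = -5 + 19*I*j (L(I, j) = 19*I*j - 5 = -5 + 19*I*j)
(98 + L(D(-6/Z(X(-2), -4)), -38))² = (98 + (-5 + 19*(-6/(-1 - 2))*(-38)))² = (98 + (-5 + 19*(-6/(-3))*(-38)))² = (98 + (-5 + 19*(-6*(-⅓))*(-38)))² = (98 + (-5 + 19*2*(-38)))² = (98 + (-5 - 1444))² = (98 - 1449)² = (-1351)² = 1825201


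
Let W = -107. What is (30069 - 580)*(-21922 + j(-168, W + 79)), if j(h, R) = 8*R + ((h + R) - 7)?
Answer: -659049661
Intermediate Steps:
j(h, R) = -7 + h + 9*R (j(h, R) = 8*R + ((R + h) - 7) = 8*R + (-7 + R + h) = -7 + h + 9*R)
(30069 - 580)*(-21922 + j(-168, W + 79)) = (30069 - 580)*(-21922 + (-7 - 168 + 9*(-107 + 79))) = 29489*(-21922 + (-7 - 168 + 9*(-28))) = 29489*(-21922 + (-7 - 168 - 252)) = 29489*(-21922 - 427) = 29489*(-22349) = -659049661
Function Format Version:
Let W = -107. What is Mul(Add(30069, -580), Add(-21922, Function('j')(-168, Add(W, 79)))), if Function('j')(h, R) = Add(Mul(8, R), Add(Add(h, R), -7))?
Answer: -659049661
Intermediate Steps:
Function('j')(h, R) = Add(-7, h, Mul(9, R)) (Function('j')(h, R) = Add(Mul(8, R), Add(Add(R, h), -7)) = Add(Mul(8, R), Add(-7, R, h)) = Add(-7, h, Mul(9, R)))
Mul(Add(30069, -580), Add(-21922, Function('j')(-168, Add(W, 79)))) = Mul(Add(30069, -580), Add(-21922, Add(-7, -168, Mul(9, Add(-107, 79))))) = Mul(29489, Add(-21922, Add(-7, -168, Mul(9, -28)))) = Mul(29489, Add(-21922, Add(-7, -168, -252))) = Mul(29489, Add(-21922, -427)) = Mul(29489, -22349) = -659049661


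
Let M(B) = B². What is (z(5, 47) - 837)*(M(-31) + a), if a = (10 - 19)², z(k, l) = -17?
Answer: -889868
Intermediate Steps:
a = 81 (a = (-9)² = 81)
(z(5, 47) - 837)*(M(-31) + a) = (-17 - 837)*((-31)² + 81) = -854*(961 + 81) = -854*1042 = -889868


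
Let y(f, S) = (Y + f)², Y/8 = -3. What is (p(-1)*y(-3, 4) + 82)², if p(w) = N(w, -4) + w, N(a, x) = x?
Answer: 12694969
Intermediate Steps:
Y = -24 (Y = 8*(-3) = -24)
y(f, S) = (-24 + f)²
p(w) = -4 + w
(p(-1)*y(-3, 4) + 82)² = ((-4 - 1)*(-24 - 3)² + 82)² = (-5*(-27)² + 82)² = (-5*729 + 82)² = (-3645 + 82)² = (-3563)² = 12694969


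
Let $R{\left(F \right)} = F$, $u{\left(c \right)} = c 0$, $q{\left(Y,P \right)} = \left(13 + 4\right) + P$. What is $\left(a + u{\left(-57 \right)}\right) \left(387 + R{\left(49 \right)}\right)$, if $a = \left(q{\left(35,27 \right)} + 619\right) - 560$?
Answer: $44908$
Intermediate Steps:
$q{\left(Y,P \right)} = 17 + P$
$u{\left(c \right)} = 0$
$a = 103$ ($a = \left(\left(17 + 27\right) + 619\right) - 560 = \left(44 + 619\right) - 560 = 663 - 560 = 103$)
$\left(a + u{\left(-57 \right)}\right) \left(387 + R{\left(49 \right)}\right) = \left(103 + 0\right) \left(387 + 49\right) = 103 \cdot 436 = 44908$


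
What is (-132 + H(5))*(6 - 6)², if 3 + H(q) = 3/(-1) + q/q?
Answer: 0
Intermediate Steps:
H(q) = -5 (H(q) = -3 + (3/(-1) + q/q) = -3 + (3*(-1) + 1) = -3 + (-3 + 1) = -3 - 2 = -5)
(-132 + H(5))*(6 - 6)² = (-132 - 5)*(6 - 6)² = -137*0² = -137*0 = 0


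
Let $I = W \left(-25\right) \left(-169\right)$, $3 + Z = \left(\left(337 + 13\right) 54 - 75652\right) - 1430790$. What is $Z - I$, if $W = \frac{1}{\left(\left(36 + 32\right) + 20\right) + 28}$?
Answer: $- \frac{172559445}{116} \approx -1.4876 \cdot 10^{6}$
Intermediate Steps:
$W = \frac{1}{116}$ ($W = \frac{1}{\left(68 + 20\right) + 28} = \frac{1}{88 + 28} = \frac{1}{116} \approx 0.0086207$)
$Z = -1487545$ ($Z = -3 - \left(1506442 - \left(337 + 13\right) 54\right) = -3 + \left(\left(350 \cdot 54 - 75652\right) - 1430790\right) = -3 + \left(\left(18900 - 75652\right) - 1430790\right) = -3 - 1487542 = -1487545$)
$I = \frac{4225}{116}$ ($I = \frac{1}{116} \left(-25\right) \left(-169\right) = \left(- \frac{25}{116}\right) \left(-169\right) = \frac{4225}{116} \approx 36.422$)
$Z - I = -1487545 - \frac{4225}{116} = - \frac{172559445}{116}$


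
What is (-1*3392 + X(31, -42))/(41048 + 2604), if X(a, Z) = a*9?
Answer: -3113/43652 ≈ -0.071314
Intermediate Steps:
X(a, Z) = 9*a
(-1*3392 + X(31, -42))/(41048 + 2604) = (-1*3392 + 9*31)/(41048 + 2604) = (-3392 + 279)/43652 = -3113*1/43652 = -3113/43652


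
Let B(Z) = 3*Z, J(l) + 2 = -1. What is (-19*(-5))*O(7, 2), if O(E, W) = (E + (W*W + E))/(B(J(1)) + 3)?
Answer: -285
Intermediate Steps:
J(l) = -3 (J(l) = -2 - 1 = -3)
O(E, W) = -E/3 - W²/6 (O(E, W) = (E + (W*W + E))/(3*(-3) + 3) = (E + (W² + E))/(-9 + 3) = (E + (E + W²))/(-6) = (W² + 2*E)*(-⅙) = -E/3 - W²/6)
(-19*(-5))*O(7, 2) = (-19*(-5))*(-⅓*7 - ⅙*2²) = 95*(-7/3 - ⅙*4) = 95*(-7/3 - ⅔) = 95*(-3) = -285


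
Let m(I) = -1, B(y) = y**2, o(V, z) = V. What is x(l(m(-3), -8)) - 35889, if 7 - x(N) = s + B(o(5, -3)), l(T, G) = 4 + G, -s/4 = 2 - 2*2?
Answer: -35915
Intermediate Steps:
s = 8 (s = -4*(2 - 2*2) = -4*(2 - 4) = -4*(-2) = 8)
x(N) = -26 (x(N) = 7 - (8 + 5**2) = 7 - (8 + 25) = 7 - 1*33 = 7 - 33 = -26)
x(l(m(-3), -8)) - 35889 = -26 - 35889 = -35915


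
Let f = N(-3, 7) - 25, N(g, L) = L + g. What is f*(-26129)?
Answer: 548709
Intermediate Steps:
f = -21 (f = (7 - 3) - 25 = 4 - 25 = -21)
f*(-26129) = -21*(-26129) = 548709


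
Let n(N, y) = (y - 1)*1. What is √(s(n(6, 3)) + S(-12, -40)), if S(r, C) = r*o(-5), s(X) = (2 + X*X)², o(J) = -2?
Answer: 2*√15 ≈ 7.7460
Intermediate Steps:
n(N, y) = -1 + y (n(N, y) = (-1 + y)*1 = -1 + y)
s(X) = (2 + X²)²
S(r, C) = -2*r (S(r, C) = r*(-2) = -2*r)
√(s(n(6, 3)) + S(-12, -40)) = √((2 + (-1 + 3)²)² - 2*(-12)) = √((2 + 2²)² + 24) = √((2 + 4)² + 24) = √(6² + 24) = √(36 + 24) = √60 = 2*√15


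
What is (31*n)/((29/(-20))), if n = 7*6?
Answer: -26040/29 ≈ -897.93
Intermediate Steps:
n = 42
(31*n)/((29/(-20))) = (31*42)/((29/(-20))) = 1302/((29*(-1/20))) = 1302/(-29/20) = 1302*(-20/29) = -26040/29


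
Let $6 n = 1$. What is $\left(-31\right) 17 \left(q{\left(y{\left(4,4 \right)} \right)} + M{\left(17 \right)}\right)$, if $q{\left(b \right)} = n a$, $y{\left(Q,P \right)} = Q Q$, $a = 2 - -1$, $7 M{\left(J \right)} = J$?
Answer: $- \frac{21607}{14} \approx -1543.4$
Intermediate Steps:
$n = \frac{1}{6}$ ($n = \frac{1}{6} \cdot 1 = \frac{1}{6} \approx 0.16667$)
$M{\left(J \right)} = \frac{J}{7}$
$a = 3$ ($a = 2 + 1 = 3$)
$y{\left(Q,P \right)} = Q^{2}$
$q{\left(b \right)} = \frac{1}{2}$ ($q{\left(b \right)} = \frac{1}{6} \cdot 3 = \frac{1}{2}$)
$\left(-31\right) 17 \left(q{\left(y{\left(4,4 \right)} \right)} + M{\left(17 \right)}\right) = \left(-31\right) 17 \left(\frac{1}{2} + \frac{1}{7} \cdot 17\right) = - 527 \left(\frac{1}{2} + \frac{17}{7}\right) = \left(-527\right) \frac{41}{14} = - \frac{21607}{14}$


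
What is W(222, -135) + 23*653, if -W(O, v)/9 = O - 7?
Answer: 13084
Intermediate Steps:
W(O, v) = 63 - 9*O (W(O, v) = -9*(O - 7) = -9*(-7 + O) = 63 - 9*O)
W(222, -135) + 23*653 = (63 - 9*222) + 23*653 = (63 - 1998) + 15019 = -1935 + 15019 = 13084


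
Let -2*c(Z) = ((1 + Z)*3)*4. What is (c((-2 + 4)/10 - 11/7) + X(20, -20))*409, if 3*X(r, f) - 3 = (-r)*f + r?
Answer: 2050317/35 ≈ 58581.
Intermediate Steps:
X(r, f) = 1 + r/3 - f*r/3 (X(r, f) = 1 + ((-r)*f + r)/3 = 1 + (-f*r + r)/3 = 1 + (r - f*r)/3 = 1 + (r/3 - f*r/3) = 1 + r/3 - f*r/3)
c(Z) = -6 - 6*Z (c(Z) = -(1 + Z)*3*4/2 = -(3 + 3*Z)*4/2 = -(12 + 12*Z)/2 = -6 - 6*Z)
(c((-2 + 4)/10 - 11/7) + X(20, -20))*409 = ((-6 - 6*((-2 + 4)/10 - 11/7)) + (1 + (1/3)*20 - 1/3*(-20)*20))*409 = ((-6 - 6*(2*(1/10) - 11*1/7)) + (1 + 20/3 + 400/3))*409 = ((-6 - 6*(1/5 - 11/7)) + 141)*409 = ((-6 - 6*(-48/35)) + 141)*409 = ((-6 + 288/35) + 141)*409 = (78/35 + 141)*409 = (5013/35)*409 = 2050317/35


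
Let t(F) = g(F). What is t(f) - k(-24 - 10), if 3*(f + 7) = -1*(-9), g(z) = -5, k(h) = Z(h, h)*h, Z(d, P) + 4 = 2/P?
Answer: -143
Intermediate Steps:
Z(d, P) = -4 + 2/P
k(h) = h*(-4 + 2/h) (k(h) = (-4 + 2/h)*h = h*(-4 + 2/h))
f = -4 (f = -7 + (-1*(-9))/3 = -7 + (1/3)*9 = -7 + 3 = -4)
t(F) = -5
t(f) - k(-24 - 10) = -5 - (2 - 4*(-24 - 10)) = -5 - (2 - 4*(-34)) = -5 - (2 + 136) = -5 - 1*138 = -5 - 138 = -143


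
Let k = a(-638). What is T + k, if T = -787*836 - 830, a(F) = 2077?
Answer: -656685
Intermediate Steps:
T = -658762 (T = -657932 - 830 = -658762)
k = 2077
T + k = -658762 + 2077 = -656685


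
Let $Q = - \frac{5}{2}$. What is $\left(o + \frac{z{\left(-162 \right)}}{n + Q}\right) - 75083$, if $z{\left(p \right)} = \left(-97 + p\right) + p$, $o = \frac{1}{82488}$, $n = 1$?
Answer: $- \frac{2056764957}{27496} \approx -74802.0$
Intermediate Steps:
$o = \frac{1}{82488} \approx 1.2123 \cdot 10^{-5}$
$z{\left(p \right)} = -97 + 2 p$
$Q = - \frac{5}{2}$ ($Q = \left(-5\right) \frac{1}{2} = - \frac{5}{2} \approx -2.5$)
$\left(o + \frac{z{\left(-162 \right)}}{n + Q}\right) - 75083 = \left(\frac{1}{82488} + \frac{-97 + 2 \left(-162\right)}{1 - \frac{5}{2}}\right) - 75083 = \left(\frac{1}{82488} + \frac{-97 - 324}{- \frac{3}{2}}\right) - 75083 = \left(\frac{1}{82488} - - \frac{842}{3}\right) - 75083 = \left(\frac{1}{82488} + \frac{842}{3}\right) - 75083 = \frac{7717211}{27496} - 75083 = - \frac{2056764957}{27496}$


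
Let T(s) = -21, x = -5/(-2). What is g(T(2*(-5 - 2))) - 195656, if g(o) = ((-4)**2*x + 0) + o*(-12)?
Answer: -195364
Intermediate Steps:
x = 5/2 (x = -5*(-1/2) = 5/2 ≈ 2.5000)
g(o) = 40 - 12*o (g(o) = ((-4)**2*(5/2) + 0) + o*(-12) = (16*(5/2) + 0) - 12*o = (40 + 0) - 12*o = 40 - 12*o)
g(T(2*(-5 - 2))) - 195656 = (40 - 12*(-21)) - 195656 = (40 + 252) - 195656 = 292 - 195656 = -195364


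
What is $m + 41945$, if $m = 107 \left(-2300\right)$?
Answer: $-204155$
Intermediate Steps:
$m = -246100$
$m + 41945 = -246100 + 41945 = -204155$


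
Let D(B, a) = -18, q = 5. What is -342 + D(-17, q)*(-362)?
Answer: 6174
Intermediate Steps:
-342 + D(-17, q)*(-362) = -342 - 18*(-362) = -342 + 6516 = 6174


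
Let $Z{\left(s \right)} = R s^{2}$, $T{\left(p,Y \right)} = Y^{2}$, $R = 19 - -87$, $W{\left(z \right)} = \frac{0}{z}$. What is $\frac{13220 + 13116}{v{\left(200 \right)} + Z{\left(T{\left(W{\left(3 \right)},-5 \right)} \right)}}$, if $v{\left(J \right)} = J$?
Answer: $\frac{13168}{33225} \approx 0.39633$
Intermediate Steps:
$W{\left(z \right)} = 0$
$R = 106$ ($R = 19 + 87 = 106$)
$Z{\left(s \right)} = 106 s^{2}$
$\frac{13220 + 13116}{v{\left(200 \right)} + Z{\left(T{\left(W{\left(3 \right)},-5 \right)} \right)}} = \frac{13220 + 13116}{200 + 106 \left(\left(-5\right)^{2}\right)^{2}} = \frac{26336}{200 + 106 \cdot 25^{2}} = \frac{26336}{200 + 106 \cdot 625} = \frac{26336}{200 + 66250} = \frac{26336}{66450} = 26336 \cdot \frac{1}{66450} = \frac{13168}{33225}$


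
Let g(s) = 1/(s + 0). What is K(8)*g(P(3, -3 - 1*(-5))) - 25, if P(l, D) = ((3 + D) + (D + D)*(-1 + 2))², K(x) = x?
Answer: -2017/81 ≈ -24.901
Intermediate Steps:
P(l, D) = (3 + 3*D)² (P(l, D) = ((3 + D) + (2*D)*1)² = ((3 + D) + 2*D)² = (3 + 3*D)²)
g(s) = 1/s
K(8)*g(P(3, -3 - 1*(-5))) - 25 = 8/((9*(1 + (-3 - 1*(-5)))²)) - 25 = 8/((9*(1 + (-3 + 5))²)) - 25 = 8/((9*(1 + 2)²)) - 25 = 8/((9*3²)) - 25 = 8/((9*9)) - 25 = 8/81 - 25 = -2017/81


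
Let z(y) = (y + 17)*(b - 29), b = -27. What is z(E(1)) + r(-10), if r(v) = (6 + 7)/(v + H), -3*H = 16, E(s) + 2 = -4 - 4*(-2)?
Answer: -48983/46 ≈ -1064.8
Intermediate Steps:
E(s) = 2 (E(s) = -2 + (-4 - 4*(-2)) = -2 + (-4 + 8) = -2 + 4 = 2)
H = -16/3 (H = -⅓*16 = -16/3 ≈ -5.3333)
r(v) = 13/(-16/3 + v) (r(v) = (6 + 7)/(v - 16/3) = 13/(-16/3 + v))
z(y) = -952 - 56*y (z(y) = (y + 17)*(-27 - 29) = (17 + y)*(-56) = -952 - 56*y)
z(E(1)) + r(-10) = (-952 - 56*2) + 39/(-16 + 3*(-10)) = (-952 - 112) + 39/(-16 - 30) = -1064 + 39/(-46) = -1064 + 39*(-1/46) = -1064 - 39/46 = -48983/46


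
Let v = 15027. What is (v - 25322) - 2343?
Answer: -12638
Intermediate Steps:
(v - 25322) - 2343 = (15027 - 25322) - 2343 = -10295 - 2343 = -12638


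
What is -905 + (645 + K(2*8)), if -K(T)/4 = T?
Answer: -324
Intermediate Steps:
K(T) = -4*T
-905 + (645 + K(2*8)) = -905 + (645 - 8*8) = -905 + (645 - 4*16) = -905 + (645 - 64) = -905 + 581 = -324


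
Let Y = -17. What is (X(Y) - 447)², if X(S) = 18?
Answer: 184041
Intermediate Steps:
(X(Y) - 447)² = (18 - 447)² = (-429)² = 184041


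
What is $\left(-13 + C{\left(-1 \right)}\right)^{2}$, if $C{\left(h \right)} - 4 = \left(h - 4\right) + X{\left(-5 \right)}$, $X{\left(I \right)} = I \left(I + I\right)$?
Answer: $1296$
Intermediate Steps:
$X{\left(I \right)} = 2 I^{2}$ ($X{\left(I \right)} = I 2 I = 2 I^{2}$)
$C{\left(h \right)} = 50 + h$ ($C{\left(h \right)} = 4 + \left(\left(h - 4\right) + 2 \left(-5\right)^{2}\right) = 4 + \left(\left(-4 + h\right) + 2 \cdot 25\right) = 4 + \left(\left(-4 + h\right) + 50\right) = 4 + \left(46 + h\right) = 50 + h$)
$\left(-13 + C{\left(-1 \right)}\right)^{2} = \left(-13 + \left(50 - 1\right)\right)^{2} = \left(-13 + 49\right)^{2} = 36^{2} = 1296$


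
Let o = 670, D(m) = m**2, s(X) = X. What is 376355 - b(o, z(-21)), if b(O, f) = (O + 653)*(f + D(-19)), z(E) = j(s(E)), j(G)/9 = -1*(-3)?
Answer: -136969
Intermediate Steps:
j(G) = 27 (j(G) = 9*(-1*(-3)) = 9*3 = 27)
z(E) = 27
b(O, f) = (361 + f)*(653 + O) (b(O, f) = (O + 653)*(f + (-19)**2) = (653 + O)*(f + 361) = (653 + O)*(361 + f) = (361 + f)*(653 + O))
376355 - b(o, z(-21)) = 376355 - (235733 + 361*670 + 653*27 + 670*27) = 376355 - (235733 + 241870 + 17631 + 18090) = 376355 - 1*513324 = 376355 - 513324 = -136969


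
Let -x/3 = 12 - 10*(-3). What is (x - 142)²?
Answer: 71824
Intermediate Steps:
x = -126 (x = -3*(12 - 10*(-3)) = -3*(12 + 30) = -3*42 = -126)
(x - 142)² = (-126 - 142)² = (-268)² = 71824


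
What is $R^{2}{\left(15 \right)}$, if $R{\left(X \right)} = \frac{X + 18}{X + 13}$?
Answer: $\frac{1089}{784} \approx 1.389$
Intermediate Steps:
$R{\left(X \right)} = \frac{18 + X}{13 + X}$
$R^{2}{\left(15 \right)} = \left(\frac{18 + 15}{13 + 15}\right)^{2} = \left(\frac{1}{28} \cdot 33\right)^{2} = \left(\frac{33}{28}\right)^{2} = \frac{1089}{784}$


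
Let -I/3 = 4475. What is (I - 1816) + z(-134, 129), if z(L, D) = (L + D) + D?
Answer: -15117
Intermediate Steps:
I = -13425 (I = -3*4475 = -13425)
z(L, D) = L + 2*D (z(L, D) = (D + L) + D = L + 2*D)
(I - 1816) + z(-134, 129) = (-13425 - 1816) + (-134 + 2*129) = -15241 + (-134 + 258) = -15241 + 124 = -15117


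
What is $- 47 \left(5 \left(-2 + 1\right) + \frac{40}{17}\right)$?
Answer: $\frac{2115}{17} \approx 124.41$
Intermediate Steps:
$- 47 \left(5 \left(-2 + 1\right) + \frac{40}{17}\right) = - 47 \left(5 \left(-1\right) + 40 \cdot \frac{1}{17}\right) = - 47 \left(-5 + \frac{40}{17}\right) = \left(-47\right) \left(- \frac{45}{17}\right) = \frac{2115}{17}$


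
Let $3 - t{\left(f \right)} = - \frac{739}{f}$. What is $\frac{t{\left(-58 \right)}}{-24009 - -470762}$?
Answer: $- \frac{565}{25911674} \approx -2.1805 \cdot 10^{-5}$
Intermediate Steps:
$t{\left(f \right)} = 3 + \frac{739}{f}$ ($t{\left(f \right)} = 3 - - \frac{739}{f} = 3 + \frac{739}{f}$)
$\frac{t{\left(-58 \right)}}{-24009 - -470762} = \frac{3 + \frac{739}{-58}}{-24009 - -470762} = \frac{3 + 739 \left(- \frac{1}{58}\right)}{-24009 + 470762} = \frac{3 - \frac{739}{58}}{446753} = \left(- \frac{565}{58}\right) \frac{1}{446753} = - \frac{565}{25911674}$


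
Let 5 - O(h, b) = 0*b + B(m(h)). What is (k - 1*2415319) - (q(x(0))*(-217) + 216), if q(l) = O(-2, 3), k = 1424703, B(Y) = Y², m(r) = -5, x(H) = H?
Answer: -995172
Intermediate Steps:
O(h, b) = -20 (O(h, b) = 5 - (0*b + (-5)²) = 5 - (0 + 25) = 5 - 1*25 = 5 - 25 = -20)
q(l) = -20
(k - 1*2415319) - (q(x(0))*(-217) + 216) = (1424703 - 1*2415319) - (-20*(-217) + 216) = (1424703 - 2415319) - (4340 + 216) = -990616 - 1*4556 = -990616 - 4556 = -995172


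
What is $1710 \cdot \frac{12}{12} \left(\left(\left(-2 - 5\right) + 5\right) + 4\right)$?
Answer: $3420$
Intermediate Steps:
$1710 \cdot \frac{12}{12} \left(\left(\left(-2 - 5\right) + 5\right) + 4\right) = 1710 \cdot 12 \cdot \frac{1}{12} \left(\left(-7 + 5\right) + 4\right) = 1710 \cdot 1 \left(-2 + 4\right) = 1710 \cdot 1 \cdot 2 = 1710 \cdot 2 = 3420$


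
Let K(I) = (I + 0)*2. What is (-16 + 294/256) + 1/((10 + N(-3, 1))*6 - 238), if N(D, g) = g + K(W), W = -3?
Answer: -24721/1664 ≈ -14.856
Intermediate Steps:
K(I) = 2*I (K(I) = I*2 = 2*I)
N(D, g) = -6 + g (N(D, g) = g + 2*(-3) = g - 6 = -6 + g)
(-16 + 294/256) + 1/((10 + N(-3, 1))*6 - 238) = (-16 + 294/256) + 1/((10 + (-6 + 1))*6 - 238) = (-16 + 294*(1/256)) + 1/((10 - 5)*6 - 238) = (-16 + 147/128) + 1/(5*6 - 238) = -1901/128 + 1/(30 - 238) = -1901/128 + 1/(-208) = -1901/128 - 1/208 = -24721/1664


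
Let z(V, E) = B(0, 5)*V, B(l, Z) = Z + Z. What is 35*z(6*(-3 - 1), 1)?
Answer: -8400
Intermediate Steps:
B(l, Z) = 2*Z
z(V, E) = 10*V (z(V, E) = (2*5)*V = 10*V)
35*z(6*(-3 - 1), 1) = 35*(10*(6*(-3 - 1))) = 35*(10*(6*(-4))) = 35*(10*(-24)) = 35*(-240) = -8400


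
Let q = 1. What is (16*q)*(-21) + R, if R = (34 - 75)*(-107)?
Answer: 4051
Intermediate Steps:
R = 4387 (R = -41*(-107) = 4387)
(16*q)*(-21) + R = (16*1)*(-21) + 4387 = 16*(-21) + 4387 = -336 + 4387 = 4051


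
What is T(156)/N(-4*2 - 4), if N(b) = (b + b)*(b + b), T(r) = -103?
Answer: -103/576 ≈ -0.17882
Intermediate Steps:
N(b) = 4*b² (N(b) = (2*b)*(2*b) = 4*b²)
T(156)/N(-4*2 - 4) = -103*1/(4*(-4*2 - 4)²) = -103*1/(4*(-8 - 4)²) = -103/(4*(-12)²) = -103/(4*144) = -103/576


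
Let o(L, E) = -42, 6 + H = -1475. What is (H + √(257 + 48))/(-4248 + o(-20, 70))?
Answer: 1481/4290 - √305/4290 ≈ 0.34115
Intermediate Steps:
H = -1481 (H = -6 - 1475 = -1481)
(H + √(257 + 48))/(-4248 + o(-20, 70)) = (-1481 + √(257 + 48))/(-4248 - 42) = (-1481 + √305)/(-4290) = (-1481 + √305)*(-1/4290) = 1481/4290 - √305/4290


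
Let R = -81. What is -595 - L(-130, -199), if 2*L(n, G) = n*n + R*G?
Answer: -34209/2 ≈ -17105.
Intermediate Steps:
L(n, G) = n²/2 - 81*G/2 (L(n, G) = (n*n - 81*G)/2 = (n² - 81*G)/2 = n²/2 - 81*G/2)
-595 - L(-130, -199) = -595 - ((½)*(-130)² - 81/2*(-199)) = -595 - ((½)*16900 + 16119/2) = -595 - (8450 + 16119/2) = -595 - 1*33019/2 = -595 - 33019/2 = -34209/2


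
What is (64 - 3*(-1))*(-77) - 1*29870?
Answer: -35029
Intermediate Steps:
(64 - 3*(-1))*(-77) - 1*29870 = (64 + 3)*(-77) - 29870 = 67*(-77) - 29870 = -5159 - 29870 = -35029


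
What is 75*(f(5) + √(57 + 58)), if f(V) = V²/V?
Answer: 375 + 75*√115 ≈ 1179.3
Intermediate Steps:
f(V) = V
75*(f(5) + √(57 + 58)) = 75*(5 + √(57 + 58)) = 75*(5 + √115) = 375 + 75*√115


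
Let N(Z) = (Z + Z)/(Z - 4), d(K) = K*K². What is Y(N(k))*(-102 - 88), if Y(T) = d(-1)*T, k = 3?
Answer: -1140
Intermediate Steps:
d(K) = K³
N(Z) = 2*Z/(-4 + Z) (N(Z) = (2*Z)/(-4 + Z) = 2*Z/(-4 + Z))
Y(T) = -T (Y(T) = (-1)³*T = -T)
Y(N(k))*(-102 - 88) = (-2*3/(-4 + 3))*(-102 - 88) = -2*3/(-1)*(-190) = -2*3*(-1)*(-190) = -1*(-6)*(-190) = 6*(-190) = -1140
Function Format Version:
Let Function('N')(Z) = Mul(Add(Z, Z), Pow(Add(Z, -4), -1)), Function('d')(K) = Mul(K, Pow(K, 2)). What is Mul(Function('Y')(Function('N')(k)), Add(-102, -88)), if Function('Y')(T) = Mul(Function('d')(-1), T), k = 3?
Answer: -1140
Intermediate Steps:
Function('d')(K) = Pow(K, 3)
Function('N')(Z) = Mul(2, Z, Pow(Add(-4, Z), -1)) (Function('N')(Z) = Mul(Mul(2, Z), Pow(Add(-4, Z), -1)) = Mul(2, Z, Pow(Add(-4, Z), -1)))
Function('Y')(T) = Mul(-1, T) (Function('Y')(T) = Mul(Pow(-1, 3), T) = Mul(-1, T))
Mul(Function('Y')(Function('N')(k)), Add(-102, -88)) = Mul(Mul(-1, Mul(2, 3, Pow(Add(-4, 3), -1))), Add(-102, -88)) = Mul(Mul(-1, Mul(2, 3, Pow(-1, -1))), -190) = Mul(Mul(-1, Mul(2, 3, -1)), -190) = Mul(Mul(-1, -6), -190) = Mul(6, -190) = -1140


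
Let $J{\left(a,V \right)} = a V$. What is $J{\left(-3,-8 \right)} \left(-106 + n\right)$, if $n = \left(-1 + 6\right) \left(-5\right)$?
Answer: $-3144$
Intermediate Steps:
$n = -25$ ($n = 5 \left(-5\right) = -25$)
$J{\left(a,V \right)} = V a$
$J{\left(-3,-8 \right)} \left(-106 + n\right) = \left(-8\right) \left(-3\right) \left(-106 - 25\right) = 24 \left(-131\right) = -3144$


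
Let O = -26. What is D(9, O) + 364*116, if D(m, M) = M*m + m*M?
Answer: 41756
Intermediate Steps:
D(m, M) = 2*M*m (D(m, M) = M*m + M*m = 2*M*m)
D(9, O) + 364*116 = 2*(-26)*9 + 364*116 = -468 + 42224 = 41756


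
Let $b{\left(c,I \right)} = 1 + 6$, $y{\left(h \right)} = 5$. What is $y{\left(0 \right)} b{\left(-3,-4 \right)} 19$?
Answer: $665$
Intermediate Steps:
$b{\left(c,I \right)} = 7$
$y{\left(0 \right)} b{\left(-3,-4 \right)} 19 = 5 \cdot 7 \cdot 19 = 35 \cdot 19 = 665$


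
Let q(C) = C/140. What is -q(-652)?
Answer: 163/35 ≈ 4.6571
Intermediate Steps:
q(C) = C/140 (q(C) = C*(1/140) = C/140)
-q(-652) = -(-652)/140 = -1*(-163/35) = 163/35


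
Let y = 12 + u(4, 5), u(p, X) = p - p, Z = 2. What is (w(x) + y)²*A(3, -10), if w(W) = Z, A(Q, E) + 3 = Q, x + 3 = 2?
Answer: 0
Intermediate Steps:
x = -1 (x = -3 + 2 = -1)
A(Q, E) = -3 + Q
u(p, X) = 0
w(W) = 2
y = 12 (y = 12 + 0 = 12)
(w(x) + y)²*A(3, -10) = (2 + 12)²*(-3 + 3) = 14²*0 = 196*0 = 0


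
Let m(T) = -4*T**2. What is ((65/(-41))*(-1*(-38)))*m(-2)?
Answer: 39520/41 ≈ 963.90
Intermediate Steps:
((65/(-41))*(-1*(-38)))*m(-2) = ((65/(-41))*(-1*(-38)))*(-4*(-2)**2) = ((65*(-1/41))*38)*(-4*4) = -65/41*38*(-16) = -2470/41*(-16) = 39520/41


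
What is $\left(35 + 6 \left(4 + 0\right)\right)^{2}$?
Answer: $3481$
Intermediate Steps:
$\left(35 + 6 \left(4 + 0\right)\right)^{2} = \left(35 + 6 \cdot 4\right)^{2} = \left(35 + 24\right)^{2} = 59^{2} = 3481$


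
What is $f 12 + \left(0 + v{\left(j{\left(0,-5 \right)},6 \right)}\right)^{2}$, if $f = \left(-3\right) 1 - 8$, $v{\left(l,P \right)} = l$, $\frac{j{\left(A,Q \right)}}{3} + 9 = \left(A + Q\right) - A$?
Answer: $1632$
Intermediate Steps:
$j{\left(A,Q \right)} = -27 + 3 Q$ ($j{\left(A,Q \right)} = -27 + 3 \left(\left(A + Q\right) - A\right) = -27 + 3 Q$)
$f = -11$ ($f = -3 - 8 = -11$)
$f 12 + \left(0 + v{\left(j{\left(0,-5 \right)},6 \right)}\right)^{2} = \left(-11\right) 12 + \left(0 + \left(-27 + 3 \left(-5\right)\right)\right)^{2} = -132 + \left(0 - 42\right)^{2} = -132 + \left(-42\right)^{2} = -132 + 1764 = 1632$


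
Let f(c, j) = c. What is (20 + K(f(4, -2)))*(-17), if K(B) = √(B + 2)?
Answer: -340 - 17*√6 ≈ -381.64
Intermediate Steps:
K(B) = √(2 + B)
(20 + K(f(4, -2)))*(-17) = (20 + √(2 + 4))*(-17) = (20 + √6)*(-17) = -340 - 17*√6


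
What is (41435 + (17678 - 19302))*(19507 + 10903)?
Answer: 1210652510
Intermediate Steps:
(41435 + (17678 - 19302))*(19507 + 10903) = (41435 - 1624)*30410 = 39811*30410 = 1210652510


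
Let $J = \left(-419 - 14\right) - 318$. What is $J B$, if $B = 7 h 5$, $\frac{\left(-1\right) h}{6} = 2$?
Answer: $315420$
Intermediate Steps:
$h = -12$ ($h = \left(-6\right) 2 = -12$)
$B = -420$ ($B = 7 \left(-12\right) 5 = \left(-84\right) 5 = -420$)
$J = -751$ ($J = -433 - 318 = -751$)
$J B = \left(-751\right) \left(-420\right) = 315420$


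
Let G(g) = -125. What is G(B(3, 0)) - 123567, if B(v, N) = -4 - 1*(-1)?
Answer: -123692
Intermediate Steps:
B(v, N) = -3 (B(v, N) = -4 + 1 = -3)
G(B(3, 0)) - 123567 = -125 - 123567 = -123692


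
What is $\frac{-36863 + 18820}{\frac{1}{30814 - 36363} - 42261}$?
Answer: $\frac{100120607}{234506290} \approx 0.42694$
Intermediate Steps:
$\frac{-36863 + 18820}{\frac{1}{30814 - 36363} - 42261} = - \frac{18043}{\frac{1}{-5549} - 42261} = - \frac{18043}{- \frac{1}{5549} - 42261} = - \frac{18043}{- \frac{234506290}{5549}} = \left(-18043\right) \left(- \frac{5549}{234506290}\right) = \frac{100120607}{234506290}$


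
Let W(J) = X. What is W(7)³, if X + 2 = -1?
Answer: -27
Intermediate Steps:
X = -3 (X = -2 - 1 = -3)
W(J) = -3
W(7)³ = (-3)³ = -27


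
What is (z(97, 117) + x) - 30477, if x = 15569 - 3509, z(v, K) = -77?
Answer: -18494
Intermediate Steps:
x = 12060
(z(97, 117) + x) - 30477 = (-77 + 12060) - 30477 = 11983 - 30477 = -18494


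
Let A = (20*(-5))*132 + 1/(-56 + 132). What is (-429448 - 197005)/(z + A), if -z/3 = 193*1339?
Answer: 47610428/59924555 ≈ 0.79451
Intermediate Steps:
A = -1003199/76 (A = -100*132 + 1/76 = -13200 + 1/76 = -1003199/76 ≈ -13200.)
z = -775281 (z = -579*1339 = -3*258427 = -775281)
(-429448 - 197005)/(z + A) = (-429448 - 197005)/(-775281 - 1003199/76) = -626453/(-59924555/76) = -626453*(-76/59924555) = 47610428/59924555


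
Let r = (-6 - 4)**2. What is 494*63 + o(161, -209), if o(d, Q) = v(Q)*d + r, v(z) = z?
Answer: -2427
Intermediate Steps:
r = 100 (r = (-10)**2 = 100)
o(d, Q) = 100 + Q*d (o(d, Q) = Q*d + 100 = 100 + Q*d)
494*63 + o(161, -209) = 494*63 + (100 - 209*161) = 31122 + (100 - 33649) = 31122 - 33549 = -2427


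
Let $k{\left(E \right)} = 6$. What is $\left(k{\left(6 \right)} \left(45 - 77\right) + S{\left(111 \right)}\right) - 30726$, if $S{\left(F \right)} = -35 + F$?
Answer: $-30842$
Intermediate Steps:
$\left(k{\left(6 \right)} \left(45 - 77\right) + S{\left(111 \right)}\right) - 30726 = \left(6 \left(45 - 77\right) + \left(-35 + 111\right)\right) - 30726 = \left(6 \left(-32\right) + 76\right) - 30726 = \left(-192 + 76\right) - 30726 = -116 - 30726 = -30842$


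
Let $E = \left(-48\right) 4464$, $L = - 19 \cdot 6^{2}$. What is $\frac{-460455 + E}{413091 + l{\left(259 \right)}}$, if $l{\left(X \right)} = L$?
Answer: $- \frac{224909}{137469} \approx -1.6361$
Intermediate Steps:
$L = -684$ ($L = \left(-19\right) 36 = -684$)
$l{\left(X \right)} = -684$
$E = -214272$
$\frac{-460455 + E}{413091 + l{\left(259 \right)}} = \frac{-460455 - 214272}{413091 - 684} = - \frac{674727}{412407} = \left(-674727\right) \frac{1}{412407} = - \frac{224909}{137469}$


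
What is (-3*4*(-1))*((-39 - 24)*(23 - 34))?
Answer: 8316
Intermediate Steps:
(-3*4*(-1))*((-39 - 24)*(23 - 34)) = (-12*(-1))*(-63*(-11)) = 12*693 = 8316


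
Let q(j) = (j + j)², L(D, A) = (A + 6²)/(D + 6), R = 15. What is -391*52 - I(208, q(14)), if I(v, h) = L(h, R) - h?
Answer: -15442971/790 ≈ -19548.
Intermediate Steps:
L(D, A) = (36 + A)/(6 + D) (L(D, A) = (A + 36)/(6 + D) = (36 + A)/(6 + D))
q(j) = 4*j² (q(j) = (2*j)² = 4*j²)
I(v, h) = -h + 51/(6 + h) (I(v, h) = (36 + 15)/(6 + h) - h = 51/(6 + h) - h = -h + 51/(6 + h))
-391*52 - I(208, q(14)) = -391*52 - (51 - 4*14²*(6 + 4*14²))/(6 + 4*14²) = -20332 - (51 - 4*196*(6 + 4*196))/(6 + 4*196) = -20332 - (51 - 1*784*(6 + 784))/(6 + 784) = -20332 - (51 - 1*784*790)/790 = -20332 - (51 - 619360)/790 = -20332 - (-619309)/790 = -20332 - 1*(-619309/790) = -20332 + 619309/790 = -15442971/790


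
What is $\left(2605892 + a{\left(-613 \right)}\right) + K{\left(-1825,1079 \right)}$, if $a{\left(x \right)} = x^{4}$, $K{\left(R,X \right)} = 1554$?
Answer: $141204948807$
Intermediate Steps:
$\left(2605892 + a{\left(-613 \right)}\right) + K{\left(-1825,1079 \right)} = \left(2605892 + \left(-613\right)^{4}\right) + 1554 = \left(2605892 + 141202341361\right) + 1554 = 141204947253 + 1554 = 141204948807$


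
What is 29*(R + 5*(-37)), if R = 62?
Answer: -3567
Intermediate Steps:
29*(R + 5*(-37)) = 29*(62 + 5*(-37)) = 29*(62 - 185) = 29*(-123) = -3567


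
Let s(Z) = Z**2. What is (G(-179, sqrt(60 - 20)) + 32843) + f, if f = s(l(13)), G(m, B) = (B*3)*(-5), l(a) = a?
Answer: 33012 - 30*sqrt(10) ≈ 32917.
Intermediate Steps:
G(m, B) = -15*B (G(m, B) = (3*B)*(-5) = -15*B)
f = 169 (f = 13**2 = 169)
(G(-179, sqrt(60 - 20)) + 32843) + f = (-15*sqrt(60 - 20) + 32843) + 169 = (-30*sqrt(10) + 32843) + 169 = (32843 - 30*sqrt(10)) + 169 = 33012 - 30*sqrt(10)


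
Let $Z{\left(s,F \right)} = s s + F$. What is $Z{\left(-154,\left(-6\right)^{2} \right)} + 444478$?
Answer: $468230$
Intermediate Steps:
$Z{\left(s,F \right)} = F + s^{2}$ ($Z{\left(s,F \right)} = s^{2} + F = F + s^{2}$)
$Z{\left(-154,\left(-6\right)^{2} \right)} + 444478 = \left(\left(-6\right)^{2} + \left(-154\right)^{2}\right) + 444478 = \left(36 + 23716\right) + 444478 = 23752 + 444478 = 468230$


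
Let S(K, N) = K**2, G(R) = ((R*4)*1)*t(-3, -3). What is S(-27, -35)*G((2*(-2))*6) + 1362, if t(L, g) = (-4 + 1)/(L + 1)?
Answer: -103614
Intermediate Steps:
t(L, g) = -3/(1 + L)
G(R) = 6*R (G(R) = ((R*4)*1)*(-3/(1 - 3)) = ((4*R)*1)*(-3/(-2)) = (4*R)*(-3*(-1/2)) = (4*R)*(3/2) = 6*R)
S(-27, -35)*G((2*(-2))*6) + 1362 = (-27)**2*(6*((2*(-2))*6)) + 1362 = 729*(6*(-4*6)) + 1362 = 729*(6*(-24)) + 1362 = 729*(-144) + 1362 = -104976 + 1362 = -103614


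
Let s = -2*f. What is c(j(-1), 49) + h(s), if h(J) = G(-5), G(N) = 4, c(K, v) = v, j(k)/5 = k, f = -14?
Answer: 53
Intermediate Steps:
j(k) = 5*k
s = 28 (s = -2*(-14) = 28)
h(J) = 4
c(j(-1), 49) + h(s) = 49 + 4 = 53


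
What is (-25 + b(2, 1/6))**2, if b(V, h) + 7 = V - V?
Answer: 1024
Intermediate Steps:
b(V, h) = -7 (b(V, h) = -7 + (V - V) = -7 + 0 = -7)
(-25 + b(2, 1/6))**2 = (-25 - 7)**2 = (-32)**2 = 1024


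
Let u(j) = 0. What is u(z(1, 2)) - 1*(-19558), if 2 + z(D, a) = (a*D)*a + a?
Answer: 19558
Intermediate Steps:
z(D, a) = -2 + a + D*a² (z(D, a) = -2 + ((a*D)*a + a) = -2 + ((D*a)*a + a) = -2 + (D*a² + a) = -2 + (a + D*a²) = -2 + a + D*a²)
u(z(1, 2)) - 1*(-19558) = 0 - 1*(-19558) = 0 + 19558 = 19558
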